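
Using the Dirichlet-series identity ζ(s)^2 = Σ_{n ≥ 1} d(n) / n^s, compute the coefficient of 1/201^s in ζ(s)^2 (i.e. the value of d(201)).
d(201) = 4

ζ(s)^2 = (Σ 1/m^s)(Σ 1/k^s). The coefficient of 1/n^s in the product is the number of ordered pairs (m, k) with mk = n, which equals d(n). For n = 201, divisors are [1, 3, 67, 201], so d(201) = 4.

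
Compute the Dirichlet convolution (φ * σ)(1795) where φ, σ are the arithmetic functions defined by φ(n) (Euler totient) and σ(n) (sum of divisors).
(φ * σ)(1795) = 7180

Divisors of 1795: [1, 5, 359, 1795]. For each d | 1795:
  d = 1: φ(1) · σ(1795/1) = 1 · 2160 = 2160
  d = 5: φ(5) · σ(1795/5) = 4 · 360 = 1440
  d = 359: φ(359) · σ(1795/359) = 358 · 6 = 2148
  d = 1795: φ(1795) · σ(1795/1795) = 1432 · 1 = 1432
Summing: (φ * σ)(1795) = 2160 + 1440 + 2148 + 1432 = 7180.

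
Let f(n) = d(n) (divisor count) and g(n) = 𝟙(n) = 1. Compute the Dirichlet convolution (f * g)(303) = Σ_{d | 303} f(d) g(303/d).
(d * 𝟙)(303) = 9

Divisors of 303: [1, 3, 101, 303]. For each d | 303:
  d = 1: d(1) · 𝟙(303/1) = 1 · 1 = 1
  d = 3: d(3) · 𝟙(303/3) = 2 · 1 = 2
  d = 101: d(101) · 𝟙(303/101) = 2 · 1 = 2
  d = 303: d(303) · 𝟙(303/303) = 4 · 1 = 4
Summing: (d * 𝟙)(303) = 1 + 2 + 2 + 4 = 9.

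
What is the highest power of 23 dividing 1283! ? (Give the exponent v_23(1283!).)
v_23(1283!) = 57

Legendre's formula: v_p(n!) = Σ_{k ≥ 1} ⌊n / p^k⌋. For p = 23, n = 1283, the terms are:
  ⌊1283/23^1⌋ = ⌊1283/23⌋ = 55
  ⌊1283/23^2⌋ = ⌊1283/529⌋ = 2
(the next term ⌊1283/23^3⌋ = 0, terminating the sum). Summing: v_23(1283!) = 55 + 2 = 57.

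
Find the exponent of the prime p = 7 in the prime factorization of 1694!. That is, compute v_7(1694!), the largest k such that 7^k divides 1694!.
v_7(1694!) = 280

Legendre's formula: v_p(n!) = Σ_{k ≥ 1} ⌊n / p^k⌋. For p = 7, n = 1694, the terms are:
  ⌊1694/7^1⌋ = ⌊1694/7⌋ = 242
  ⌊1694/7^2⌋ = ⌊1694/49⌋ = 34
  ⌊1694/7^3⌋ = ⌊1694/343⌋ = 4
(the next term ⌊1694/7^4⌋ = 0, terminating the sum). Summing: v_7(1694!) = 242 + 34 + 4 = 280.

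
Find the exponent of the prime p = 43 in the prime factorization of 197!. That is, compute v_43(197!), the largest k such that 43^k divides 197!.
v_43(197!) = 4

Legendre's formula: v_p(n!) = Σ_{k ≥ 1} ⌊n / p^k⌋. For p = 43, n = 197, the terms are:
  ⌊197/43^1⌋ = ⌊197/43⌋ = 4
(the next term ⌊197/43^2⌋ = 0, terminating the sum). Summing: v_43(197!) = 4 = 4.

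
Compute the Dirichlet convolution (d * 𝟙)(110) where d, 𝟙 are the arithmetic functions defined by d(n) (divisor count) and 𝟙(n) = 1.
(d * 𝟙)(110) = 27

Divisors of 110: [1, 2, 5, 10, 11, 22, 55, 110]. For each d | 110:
  d = 1: d(1) · 𝟙(110/1) = 1 · 1 = 1
  d = 2: d(2) · 𝟙(110/2) = 2 · 1 = 2
  d = 5: d(5) · 𝟙(110/5) = 2 · 1 = 2
  d = 10: d(10) · 𝟙(110/10) = 4 · 1 = 4
  d = 11: d(11) · 𝟙(110/11) = 2 · 1 = 2
  d = 22: d(22) · 𝟙(110/22) = 4 · 1 = 4
  d = 55: d(55) · 𝟙(110/55) = 4 · 1 = 4
  d = 110: d(110) · 𝟙(110/110) = 8 · 1 = 8
Summing: (d * 𝟙)(110) = 1 + 2 + 2 + 4 + 2 + 4 + 4 + 8 = 27.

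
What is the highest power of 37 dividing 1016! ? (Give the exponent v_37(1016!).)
v_37(1016!) = 27

Legendre's formula: v_p(n!) = Σ_{k ≥ 1} ⌊n / p^k⌋. For p = 37, n = 1016, the terms are:
  ⌊1016/37^1⌋ = ⌊1016/37⌋ = 27
(the next term ⌊1016/37^2⌋ = 0, terminating the sum). Summing: v_37(1016!) = 27 = 27.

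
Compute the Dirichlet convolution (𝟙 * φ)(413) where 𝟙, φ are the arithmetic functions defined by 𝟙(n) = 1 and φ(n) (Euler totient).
(𝟙 * φ)(413) = 413

Divisors of 413: [1, 7, 59, 413]. For each d | 413:
  d = 1: 𝟙(1) · φ(413/1) = 1 · 348 = 348
  d = 7: 𝟙(7) · φ(413/7) = 1 · 58 = 58
  d = 59: 𝟙(59) · φ(413/59) = 1 · 6 = 6
  d = 413: 𝟙(413) · φ(413/413) = 1 · 1 = 1
Summing: (𝟙 * φ)(413) = 348 + 58 + 6 + 1 = 413.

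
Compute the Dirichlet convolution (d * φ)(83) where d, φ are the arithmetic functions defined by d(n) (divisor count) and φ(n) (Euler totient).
(d * φ)(83) = 84

Divisors of 83: [1, 83]. For each d | 83:
  d = 1: d(1) · φ(83/1) = 1 · 82 = 82
  d = 83: d(83) · φ(83/83) = 2 · 1 = 2
Summing: (d * φ)(83) = 82 + 2 = 84.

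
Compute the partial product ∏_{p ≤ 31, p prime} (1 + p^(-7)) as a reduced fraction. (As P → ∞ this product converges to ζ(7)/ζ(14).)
∏ = 45636384576315690080929715569674882079693135504462522074208731086848/45261280733327250662945753058202857554009606630517518569698816246875

The primes p ≤ 31 are [2, 3, 5, 7, 11, 13, 17, 19, 23, 29, 31]. For each, (1 + 1/p^7) = (p^7 + 1)/p^7. Multiplying these fractions over p ∈ [2, 3, 5, 7, 11, 13, 17, 19, 23, 29, 31] gives 45636384576315690080929715569674882079693135504462522074208731086848/45261280733327250662945753058202857554009606630517518569698816246875. (In the limit P → ∞ this tends to ζ(7)/ζ(14).)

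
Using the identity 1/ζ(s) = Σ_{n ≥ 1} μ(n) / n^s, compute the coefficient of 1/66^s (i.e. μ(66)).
μ(66) = -1

Factor n = 66 = 2 · 3 · 11. μ(n) = 0 if any exponent ≥ 2 (not squarefree); otherwise μ(n) = (−1)^{ω(n)} where ω(n) is the number of distinct prime factors. Applying: μ(66) = -1.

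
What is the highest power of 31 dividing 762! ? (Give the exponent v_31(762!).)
v_31(762!) = 24

Legendre's formula: v_p(n!) = Σ_{k ≥ 1} ⌊n / p^k⌋. For p = 31, n = 762, the terms are:
  ⌊762/31^1⌋ = ⌊762/31⌋ = 24
(the next term ⌊762/31^2⌋ = 0, terminating the sum). Summing: v_31(762!) = 24 = 24.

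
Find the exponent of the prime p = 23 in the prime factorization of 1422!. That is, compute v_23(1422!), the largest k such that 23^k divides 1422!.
v_23(1422!) = 63

Legendre's formula: v_p(n!) = Σ_{k ≥ 1} ⌊n / p^k⌋. For p = 23, n = 1422, the terms are:
  ⌊1422/23^1⌋ = ⌊1422/23⌋ = 61
  ⌊1422/23^2⌋ = ⌊1422/529⌋ = 2
(the next term ⌊1422/23^3⌋ = 0, terminating the sum). Summing: v_23(1422!) = 61 + 2 = 63.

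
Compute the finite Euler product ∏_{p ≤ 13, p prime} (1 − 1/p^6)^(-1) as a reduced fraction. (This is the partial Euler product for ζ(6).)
∏ = 14388679339409375/14143390691632128

The primes p ≤ 13 are [2, 3, 5, 7, 11, 13]. For each prime, (1 − 1/p^6)^(-1) = p^6 / (p^6 − 1). The product is (1 − 1/2^6)^(-1), (1 − 1/3^6)^(-1), (1 − 1/5^6)^(-1), (1 − 1/7^6)^(-1), (1 − 1/11^6)^(-1), (1 − 1/13^6)^(-1) = ∏ p^6 / (p^6 − 1) = 14388679339409375/14143390691632128.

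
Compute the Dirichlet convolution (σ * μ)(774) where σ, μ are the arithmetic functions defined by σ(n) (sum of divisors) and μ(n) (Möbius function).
(σ * μ)(774) = 774

Divisors of 774: [1, 2, 3, 6, 9, 18, 43, 86, 129, 258, 387, 774]. For each d | 774:
  d = 1: σ(1) · μ(774/1) = 1 · 0 = 0
  d = 2: σ(2) · μ(774/2) = 3 · 0 = 0
  d = 3: σ(3) · μ(774/3) = 4 · -1 = -4
  d = 6: σ(6) · μ(774/6) = 12 · 1 = 12
  d = 9: σ(9) · μ(774/9) = 13 · 1 = 13
  d = 18: σ(18) · μ(774/18) = 39 · -1 = -39
  d = 43: σ(43) · μ(774/43) = 44 · 0 = 0
  d = 86: σ(86) · μ(774/86) = 132 · 0 = 0
  d = 129: σ(129) · μ(774/129) = 176 · 1 = 176
  d = 258: σ(258) · μ(774/258) = 528 · -1 = -528
  d = 387: σ(387) · μ(774/387) = 572 · -1 = -572
  d = 774: σ(774) · μ(774/774) = 1716 · 1 = 1716
Summing: (σ * μ)(774) = 0 + 0 + -4 + 12 + 13 + -39 + 0 + 0 + 176 + -528 + -572 + 1716 = 774.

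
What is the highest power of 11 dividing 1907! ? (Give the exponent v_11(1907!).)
v_11(1907!) = 189

Legendre's formula: v_p(n!) = Σ_{k ≥ 1} ⌊n / p^k⌋. For p = 11, n = 1907, the terms are:
  ⌊1907/11^1⌋ = ⌊1907/11⌋ = 173
  ⌊1907/11^2⌋ = ⌊1907/121⌋ = 15
  ⌊1907/11^3⌋ = ⌊1907/1331⌋ = 1
(the next term ⌊1907/11^4⌋ = 0, terminating the sum). Summing: v_11(1907!) = 173 + 15 + 1 = 189.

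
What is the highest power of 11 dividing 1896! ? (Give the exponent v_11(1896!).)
v_11(1896!) = 188

Legendre's formula: v_p(n!) = Σ_{k ≥ 1} ⌊n / p^k⌋. For p = 11, n = 1896, the terms are:
  ⌊1896/11^1⌋ = ⌊1896/11⌋ = 172
  ⌊1896/11^2⌋ = ⌊1896/121⌋ = 15
  ⌊1896/11^3⌋ = ⌊1896/1331⌋ = 1
(the next term ⌊1896/11^4⌋ = 0, terminating the sum). Summing: v_11(1896!) = 172 + 15 + 1 = 188.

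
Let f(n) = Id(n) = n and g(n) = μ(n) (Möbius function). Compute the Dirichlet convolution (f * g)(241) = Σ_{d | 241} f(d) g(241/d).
(Id * μ)(241) = 240

Divisors of 241: [1, 241]. For each d | 241:
  d = 1: Id(1) · μ(241/1) = 1 · -1 = -1
  d = 241: Id(241) · μ(241/241) = 241 · 1 = 241
Summing: (Id * μ)(241) = -1 + 241 = 240.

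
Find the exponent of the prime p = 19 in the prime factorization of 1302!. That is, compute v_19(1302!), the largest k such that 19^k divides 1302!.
v_19(1302!) = 71

Legendre's formula: v_p(n!) = Σ_{k ≥ 1} ⌊n / p^k⌋. For p = 19, n = 1302, the terms are:
  ⌊1302/19^1⌋ = ⌊1302/19⌋ = 68
  ⌊1302/19^2⌋ = ⌊1302/361⌋ = 3
(the next term ⌊1302/19^3⌋ = 0, terminating the sum). Summing: v_19(1302!) = 68 + 3 = 71.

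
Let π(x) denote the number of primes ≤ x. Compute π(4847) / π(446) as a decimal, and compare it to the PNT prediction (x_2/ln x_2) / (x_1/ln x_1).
π(4847)/π(446) = 650/86 ≈ 7.5581;  PNT prediction ≈ 7.8124.

π(446) = 86 and π(4847) = 650, so π(4847)/π(446) ≈ 7.5581. The PNT-predicted ratio is (4847/ln(4847)) / (446/ln(446)) ≈ 7.8124. The two agree to within a few percent, as expected.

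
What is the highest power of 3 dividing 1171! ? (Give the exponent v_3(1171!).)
v_3(1171!) = 582

Legendre's formula: v_p(n!) = Σ_{k ≥ 1} ⌊n / p^k⌋. For p = 3, n = 1171, the terms are:
  ⌊1171/3^1⌋ = ⌊1171/3⌋ = 390
  ⌊1171/3^2⌋ = ⌊1171/9⌋ = 130
  ⌊1171/3^3⌋ = ⌊1171/27⌋ = 43
  ⌊1171/3^4⌋ = ⌊1171/81⌋ = 14
  ⌊1171/3^5⌋ = ⌊1171/243⌋ = 4
  ⌊1171/3^6⌋ = ⌊1171/729⌋ = 1
(the next term ⌊1171/3^7⌋ = 0, terminating the sum). Summing: v_3(1171!) = 390 + 130 + 43 + 14 + 4 + 1 = 582.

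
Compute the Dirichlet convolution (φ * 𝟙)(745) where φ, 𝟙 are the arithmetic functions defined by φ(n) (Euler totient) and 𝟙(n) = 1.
(φ * 𝟙)(745) = 745

Divisors of 745: [1, 5, 149, 745]. For each d | 745:
  d = 1: φ(1) · 𝟙(745/1) = 1 · 1 = 1
  d = 5: φ(5) · 𝟙(745/5) = 4 · 1 = 4
  d = 149: φ(149) · 𝟙(745/149) = 148 · 1 = 148
  d = 745: φ(745) · 𝟙(745/745) = 592 · 1 = 592
Summing: (φ * 𝟙)(745) = 1 + 4 + 148 + 592 = 745.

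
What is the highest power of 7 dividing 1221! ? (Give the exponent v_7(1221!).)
v_7(1221!) = 201

Legendre's formula: v_p(n!) = Σ_{k ≥ 1} ⌊n / p^k⌋. For p = 7, n = 1221, the terms are:
  ⌊1221/7^1⌋ = ⌊1221/7⌋ = 174
  ⌊1221/7^2⌋ = ⌊1221/49⌋ = 24
  ⌊1221/7^3⌋ = ⌊1221/343⌋ = 3
(the next term ⌊1221/7^4⌋ = 0, terminating the sum). Summing: v_7(1221!) = 174 + 24 + 3 = 201.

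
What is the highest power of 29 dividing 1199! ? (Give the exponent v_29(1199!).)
v_29(1199!) = 42

Legendre's formula: v_p(n!) = Σ_{k ≥ 1} ⌊n / p^k⌋. For p = 29, n = 1199, the terms are:
  ⌊1199/29^1⌋ = ⌊1199/29⌋ = 41
  ⌊1199/29^2⌋ = ⌊1199/841⌋ = 1
(the next term ⌊1199/29^3⌋ = 0, terminating the sum). Summing: v_29(1199!) = 41 + 1 = 42.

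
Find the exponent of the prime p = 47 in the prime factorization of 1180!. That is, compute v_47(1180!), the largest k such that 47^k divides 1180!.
v_47(1180!) = 25

Legendre's formula: v_p(n!) = Σ_{k ≥ 1} ⌊n / p^k⌋. For p = 47, n = 1180, the terms are:
  ⌊1180/47^1⌋ = ⌊1180/47⌋ = 25
(the next term ⌊1180/47^2⌋ = 0, terminating the sum). Summing: v_47(1180!) = 25 = 25.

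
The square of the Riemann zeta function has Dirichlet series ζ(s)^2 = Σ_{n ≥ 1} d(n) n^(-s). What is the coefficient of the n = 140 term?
d(140) = 12

ζ(s)^2 = (Σ 1/m^s)(Σ 1/k^s). The coefficient of 1/n^s in the product is the number of ordered pairs (m, k) with mk = n, which equals d(n). For n = 140, divisors are [1, 2, 4, 5, 7, 10, 14, 20, 28, 35, 70, 140], so d(140) = 12.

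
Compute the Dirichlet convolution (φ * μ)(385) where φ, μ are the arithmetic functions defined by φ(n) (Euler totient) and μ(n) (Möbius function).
(φ * μ)(385) = 135

Divisors of 385: [1, 5, 7, 11, 35, 55, 77, 385]. For each d | 385:
  d = 1: φ(1) · μ(385/1) = 1 · -1 = -1
  d = 5: φ(5) · μ(385/5) = 4 · 1 = 4
  d = 7: φ(7) · μ(385/7) = 6 · 1 = 6
  d = 11: φ(11) · μ(385/11) = 10 · 1 = 10
  d = 35: φ(35) · μ(385/35) = 24 · -1 = -24
  d = 55: φ(55) · μ(385/55) = 40 · -1 = -40
  d = 77: φ(77) · μ(385/77) = 60 · -1 = -60
  d = 385: φ(385) · μ(385/385) = 240 · 1 = 240
Summing: (φ * μ)(385) = -1 + 4 + 6 + 10 + -24 + -40 + -60 + 240 = 135.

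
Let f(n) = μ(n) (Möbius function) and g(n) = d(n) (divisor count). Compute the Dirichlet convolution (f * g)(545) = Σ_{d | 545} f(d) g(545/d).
(μ * d)(545) = 1

Divisors of 545: [1, 5, 109, 545]. For each d | 545:
  d = 1: μ(1) · d(545/1) = 1 · 4 = 4
  d = 5: μ(5) · d(545/5) = -1 · 2 = -2
  d = 109: μ(109) · d(545/109) = -1 · 2 = -2
  d = 545: μ(545) · d(545/545) = 1 · 1 = 1
Summing: (μ * d)(545) = 4 + -2 + -2 + 1 = 1.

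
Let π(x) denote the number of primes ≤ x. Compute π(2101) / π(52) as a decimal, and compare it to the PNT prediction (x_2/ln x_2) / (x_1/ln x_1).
π(2101)/π(52) = 317/15 ≈ 21.1333;  PNT prediction ≈ 20.8682.

π(52) = 15 and π(2101) = 317, so π(2101)/π(52) ≈ 21.1333. The PNT-predicted ratio is (2101/ln(2101)) / (52/ln(52)) ≈ 20.8682. The two agree to within a few percent, as expected.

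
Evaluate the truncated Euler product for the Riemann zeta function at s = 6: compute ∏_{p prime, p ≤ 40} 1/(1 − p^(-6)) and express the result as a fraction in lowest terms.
∏ = 2571922726855099316399649303649342571118604998275/2528078112959041874006989121312570427443559530496

The primes p ≤ 40 are [2, 3, 5, 7, 11, 13, 17, 19, 23, 29, 31, 37]. For each prime, (1 − 1/p^6)^(-1) = p^6 / (p^6 − 1). The product is (1 − 1/2^6)^(-1), (1 − 1/3^6)^(-1), (1 − 1/5^6)^(-1), (1 − 1/7^6)^(-1), (1 − 1/11^6)^(-1), (1 − 1/13^6)^(-1), (1 − 1/17^6)^(-1), (1 − 1/19^6)^(-1), (1 − 1/23^6)^(-1), (1 − 1/29^6)^(-1), (1 − 1/31^6)^(-1), (1 − 1/37^6)^(-1) = ∏ p^6 / (p^6 − 1) = 2571922726855099316399649303649342571118604998275/2528078112959041874006989121312570427443559530496.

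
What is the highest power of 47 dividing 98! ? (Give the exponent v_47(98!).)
v_47(98!) = 2

Legendre's formula: v_p(n!) = Σ_{k ≥ 1} ⌊n / p^k⌋. For p = 47, n = 98, the terms are:
  ⌊98/47^1⌋ = ⌊98/47⌋ = 2
(the next term ⌊98/47^2⌋ = 0, terminating the sum). Summing: v_47(98!) = 2 = 2.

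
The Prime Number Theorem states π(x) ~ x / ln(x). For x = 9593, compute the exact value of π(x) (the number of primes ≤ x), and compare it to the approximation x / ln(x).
π(9593) = 1184;  x/ln(x) ≈ 1046.27;  relative error ≈ 11.63%.

Directly count primes up to 9593: π(9593) = 1184. The PNT approximation gives 9593/ln(9593) ≈ 9593/9.16879 ≈ 1046.27. Relative error (π(x) − x/ln(x)) / π(x) ≈ 11.63%; the approximation is known to undercount slightly (Li(x) is a better estimate).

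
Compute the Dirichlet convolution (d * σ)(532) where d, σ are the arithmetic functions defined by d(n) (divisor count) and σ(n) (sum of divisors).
(d * σ)(532) = 3520

Divisors of 532: [1, 2, 4, 7, 14, 19, 28, 38, 76, 133, 266, 532]. For each d | 532:
  d = 1: d(1) · σ(532/1) = 1 · 1120 = 1120
  d = 2: d(2) · σ(532/2) = 2 · 480 = 960
  d = 4: d(4) · σ(532/4) = 3 · 160 = 480
  d = 7: d(7) · σ(532/7) = 2 · 140 = 280
  d = 14: d(14) · σ(532/14) = 4 · 60 = 240
  d = 19: d(19) · σ(532/19) = 2 · 56 = 112
  d = 28: d(28) · σ(532/28) = 6 · 20 = 120
  d = 38: d(38) · σ(532/38) = 4 · 24 = 96
  d = 76: d(76) · σ(532/76) = 6 · 8 = 48
  d = 133: d(133) · σ(532/133) = 4 · 7 = 28
  d = 266: d(266) · σ(532/266) = 8 · 3 = 24
  d = 532: d(532) · σ(532/532) = 12 · 1 = 12
Summing: (d * σ)(532) = 1120 + 960 + 480 + 280 + 240 + 112 + 120 + 96 + 48 + 28 + 24 + 12 = 3520.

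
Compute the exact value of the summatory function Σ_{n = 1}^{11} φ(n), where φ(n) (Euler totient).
Σ_{n ≤ 11} φ(n) = 42

Compute φ(n) for each 1 ≤ n ≤ 11: φ(1) = 1, φ(2) = 1, φ(3) = 2, φ(4) = 2, φ(5) = 4, φ(6) = 2, φ(7) = 6, φ(8) = 4, φ(9) = 6, φ(10) = 4, φ(11) = 10. Summing all 11 values: 42. (Average order: Σ_{n ≤ x} φ(n) ~ (3/π²) x². For x = 11, (3/π²)·11² ≈ 36.78.)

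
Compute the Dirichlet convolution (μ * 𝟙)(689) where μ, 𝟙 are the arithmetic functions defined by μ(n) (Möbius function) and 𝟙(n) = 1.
(μ * 𝟙)(689) = 0

Divisors of 689: [1, 13, 53, 689]. For each d | 689:
  d = 1: μ(1) · 𝟙(689/1) = 1 · 1 = 1
  d = 13: μ(13) · 𝟙(689/13) = -1 · 1 = -1
  d = 53: μ(53) · 𝟙(689/53) = -1 · 1 = -1
  d = 689: μ(689) · 𝟙(689/689) = 1 · 1 = 1
Summing: (μ * 𝟙)(689) = 1 + -1 + -1 + 1 = 0.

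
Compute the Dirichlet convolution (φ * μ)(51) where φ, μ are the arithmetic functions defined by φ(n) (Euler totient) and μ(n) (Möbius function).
(φ * μ)(51) = 15

Divisors of 51: [1, 3, 17, 51]. For each d | 51:
  d = 1: φ(1) · μ(51/1) = 1 · 1 = 1
  d = 3: φ(3) · μ(51/3) = 2 · -1 = -2
  d = 17: φ(17) · μ(51/17) = 16 · -1 = -16
  d = 51: φ(51) · μ(51/51) = 32 · 1 = 32
Summing: (φ * μ)(51) = 1 + -2 + -16 + 32 = 15.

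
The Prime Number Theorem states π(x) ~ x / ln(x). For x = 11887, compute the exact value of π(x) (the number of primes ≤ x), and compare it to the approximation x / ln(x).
π(11887) = 1424;  x/ln(x) ≈ 1266.84;  relative error ≈ 11.04%.

Directly count primes up to 11887: π(11887) = 1424. The PNT approximation gives 11887/ln(11887) ≈ 11887/9.38320 ≈ 1266.84. Relative error (π(x) − x/ln(x)) / π(x) ≈ 11.04%; the approximation is known to undercount slightly (Li(x) is a better estimate).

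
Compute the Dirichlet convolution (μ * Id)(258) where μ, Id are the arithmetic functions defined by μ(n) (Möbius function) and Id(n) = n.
(μ * Id)(258) = 84

Divisors of 258: [1, 2, 3, 6, 43, 86, 129, 258]. For each d | 258:
  d = 1: μ(1) · Id(258/1) = 1 · 258 = 258
  d = 2: μ(2) · Id(258/2) = -1 · 129 = -129
  d = 3: μ(3) · Id(258/3) = -1 · 86 = -86
  d = 6: μ(6) · Id(258/6) = 1 · 43 = 43
  d = 43: μ(43) · Id(258/43) = -1 · 6 = -6
  d = 86: μ(86) · Id(258/86) = 1 · 3 = 3
  d = 129: μ(129) · Id(258/129) = 1 · 2 = 2
  d = 258: μ(258) · Id(258/258) = -1 · 1 = -1
Summing: (μ * Id)(258) = 258 + -129 + -86 + 43 + -6 + 3 + 2 + -1 = 84.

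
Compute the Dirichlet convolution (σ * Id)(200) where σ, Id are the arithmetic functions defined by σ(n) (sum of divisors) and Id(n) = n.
(σ * Id)(200) = 4214

Divisors of 200: [1, 2, 4, 5, 8, 10, 20, 25, 40, 50, 100, 200]. For each d | 200:
  d = 1: σ(1) · Id(200/1) = 1 · 200 = 200
  d = 2: σ(2) · Id(200/2) = 3 · 100 = 300
  d = 4: σ(4) · Id(200/4) = 7 · 50 = 350
  d = 5: σ(5) · Id(200/5) = 6 · 40 = 240
  d = 8: σ(8) · Id(200/8) = 15 · 25 = 375
  d = 10: σ(10) · Id(200/10) = 18 · 20 = 360
  d = 20: σ(20) · Id(200/20) = 42 · 10 = 420
  d = 25: σ(25) · Id(200/25) = 31 · 8 = 248
  d = 40: σ(40) · Id(200/40) = 90 · 5 = 450
  d = 50: σ(50) · Id(200/50) = 93 · 4 = 372
  d = 100: σ(100) · Id(200/100) = 217 · 2 = 434
  d = 200: σ(200) · Id(200/200) = 465 · 1 = 465
Summing: (σ * Id)(200) = 200 + 300 + 350 + 240 + 375 + 360 + 420 + 248 + 450 + 372 + 434 + 465 = 4214.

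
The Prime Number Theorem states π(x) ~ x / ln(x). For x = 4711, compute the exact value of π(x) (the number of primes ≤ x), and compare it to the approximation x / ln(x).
π(4711) = 635;  x/ln(x) ≈ 557.01;  relative error ≈ 12.28%.

Directly count primes up to 4711: π(4711) = 635. The PNT approximation gives 4711/ln(4711) ≈ 4711/8.45766 ≈ 557.01. Relative error (π(x) − x/ln(x)) / π(x) ≈ 12.28%; the approximation is known to undercount slightly (Li(x) is a better estimate).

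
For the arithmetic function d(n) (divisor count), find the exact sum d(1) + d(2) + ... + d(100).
Σ_{n ≤ 100} d(n) = 482

Compute d(n) for each 1 ≤ n ≤ 100: d(1) = 1, d(2) = 2, d(3) = 2, d(4) = 3, d(5) = 2, d(6) = 4, d(7) = 2, d(8) = 4, d(9) = 3, d(10) = 4, d(11) = 2, d(12) = 6, d(13) = 2, d(14) = 4, d(15) = 4, d(16) = 5, d(17) = 2, d(18) = 6, d(19) = 2, d(20) = 6, d(21) = 4, d(22) = 4, d(23) = 2, d(24) = 8, d(25) = 3, d(26) = 4, d(27) = 4, d(28) = 6, d(29) = 2, d(30) = 8, d(31) = 2, d(32) = 6, d(33) = 4, d(34) = 4, d(35) = 4, d(36) = 9, d(37) = 2, d(38) = 4, d(39) = 4, d(40) = 8, d(41) = 2, d(42) = 8, d(43) = 2, d(44) = 6, d(45) = 6, d(46) = 4, d(47) = 2, d(48) = 10, d(49) = 3, d(50) = 6, d(51) = 4, d(52) = 6, d(53) = 2, d(54) = 8, d(55) = 4, d(56) = 8, d(57) = 4, d(58) = 4, d(59) = 2, d(60) = 12, d(61) = 2, d(62) = 4, d(63) = 6, d(64) = 7, d(65) = 4, d(66) = 8, d(67) = 2, d(68) = 6, d(69) = 4, d(70) = 8, d(71) = 2, d(72) = 12, d(73) = 2, d(74) = 4, d(75) = 6, d(76) = 6, d(77) = 4, d(78) = 8, d(79) = 2, d(80) = 10, d(81) = 5, d(82) = 4, d(83) = 2, d(84) = 12, d(85) = 4, d(86) = 4, d(87) = 4, d(88) = 8, d(89) = 2, d(90) = 12, d(91) = 4, d(92) = 6, d(93) = 4, d(94) = 4, d(95) = 4, d(96) = 12, d(97) = 2, d(98) = 6, d(99) = 6, d(100) = 9. Summing all 100 values: 482. (Dirichlet's divisor formula: Σ_{n ≤ x} d(n) = x ln(x) + (2γ − 1) x + O(√x). For x = 100, the asymptotic estimate is ≈ 475.96.)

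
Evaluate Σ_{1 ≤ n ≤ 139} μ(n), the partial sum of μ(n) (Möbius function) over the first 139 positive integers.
Σ_{n ≤ 139} μ(n) = -4

Compute μ(n) for each 1 ≤ n ≤ 139: μ(1) = 1, μ(2) = -1, μ(3) = -1, μ(4) = 0, μ(5) = -1, μ(6) = 1, μ(7) = -1, μ(8) = 0, μ(9) = 0, μ(10) = 1, μ(11) = -1, μ(12) = 0, μ(13) = -1, μ(14) = 1, μ(15) = 1, μ(16) = 0, μ(17) = -1, μ(18) = 0, μ(19) = -1, μ(20) = 0, μ(21) = 1, μ(22) = 1, μ(23) = -1, μ(24) = 0, μ(25) = 0, μ(26) = 1, μ(27) = 0, μ(28) = 0, μ(29) = -1, μ(30) = -1, μ(31) = -1, μ(32) = 0, μ(33) = 1, μ(34) = 1, μ(35) = 1, μ(36) = 0, μ(37) = -1, μ(38) = 1, μ(39) = 1, μ(40) = 0, μ(41) = -1, μ(42) = -1, μ(43) = -1, μ(44) = 0, μ(45) = 0, μ(46) = 1, μ(47) = -1, μ(48) = 0, μ(49) = 0, μ(50) = 0, μ(51) = 1, μ(52) = 0, μ(53) = -1, μ(54) = 0, μ(55) = 1, μ(56) = 0, μ(57) = 1, μ(58) = 1, μ(59) = -1, μ(60) = 0, μ(61) = -1, μ(62) = 1, μ(63) = 0, μ(64) = 0, μ(65) = 1, μ(66) = -1, μ(67) = -1, μ(68) = 0, μ(69) = 1, μ(70) = -1, μ(71) = -1, μ(72) = 0, μ(73) = -1, μ(74) = 1, μ(75) = 0, μ(76) = 0, μ(77) = 1, μ(78) = -1, μ(79) = -1, μ(80) = 0, μ(81) = 0, μ(82) = 1, μ(83) = -1, μ(84) = 0, μ(85) = 1, μ(86) = 1, μ(87) = 1, μ(88) = 0, μ(89) = -1, μ(90) = 0, μ(91) = 1, μ(92) = 0, μ(93) = 1, μ(94) = 1, μ(95) = 1, μ(96) = 0, μ(97) = -1, μ(98) = 0, μ(99) = 0, μ(100) = 0, μ(101) = -1, μ(102) = -1, μ(103) = -1, μ(104) = 0, μ(105) = -1, μ(106) = 1, μ(107) = -1, μ(108) = 0, μ(109) = -1, μ(110) = -1, μ(111) = 1, μ(112) = 0, μ(113) = -1, μ(114) = -1, μ(115) = 1, μ(116) = 0, μ(117) = 0, μ(118) = 1, μ(119) = 1, μ(120) = 0, μ(121) = 0, μ(122) = 1, μ(123) = 1, μ(124) = 0, μ(125) = 0, μ(126) = 0, μ(127) = -1, μ(128) = 0, μ(129) = 1, μ(130) = -1, μ(131) = -1, μ(132) = 0, μ(133) = 1, μ(134) = 1, μ(135) = 0, μ(136) = 0, μ(137) = -1, μ(138) = -1, μ(139) = -1. Summing all 139 values: -4. (Mertens function M(x) = Σ_{n ≤ x} μ(n); on average M(x) should be small (PNT ⟺ M(x) = o(x)).)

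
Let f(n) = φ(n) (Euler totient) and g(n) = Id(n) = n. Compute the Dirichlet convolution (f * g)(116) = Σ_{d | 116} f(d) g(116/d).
(φ * Id)(116) = 456

Divisors of 116: [1, 2, 4, 29, 58, 116]. For each d | 116:
  d = 1: φ(1) · Id(116/1) = 1 · 116 = 116
  d = 2: φ(2) · Id(116/2) = 1 · 58 = 58
  d = 4: φ(4) · Id(116/4) = 2 · 29 = 58
  d = 29: φ(29) · Id(116/29) = 28 · 4 = 112
  d = 58: φ(58) · Id(116/58) = 28 · 2 = 56
  d = 116: φ(116) · Id(116/116) = 56 · 1 = 56
Summing: (φ * Id)(116) = 116 + 58 + 58 + 112 + 56 + 56 = 456.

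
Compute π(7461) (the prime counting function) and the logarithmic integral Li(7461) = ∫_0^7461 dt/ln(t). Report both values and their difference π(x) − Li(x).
π(7461) = 945;  Li(7461) ≈ 966.21;  π(x) − Li(x) ≈ -21.21.

Direct count of primes ≤ 7461 gives π(7461) = 945. Numerical evaluation of the logarithmic integral gives Li(7461) ≈ 966.21. The difference π(x) − Li(x) ≈ -21.21 is typically negative for small/moderate x (Li(x) overestimates), though Littlewood's theorem shows this sign changes infinitely often.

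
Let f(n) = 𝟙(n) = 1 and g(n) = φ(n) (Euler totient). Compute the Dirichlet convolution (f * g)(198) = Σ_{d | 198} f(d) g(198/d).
(𝟙 * φ)(198) = 198

Divisors of 198: [1, 2, 3, 6, 9, 11, 18, 22, 33, 66, 99, 198]. For each d | 198:
  d = 1: 𝟙(1) · φ(198/1) = 1 · 60 = 60
  d = 2: 𝟙(2) · φ(198/2) = 1 · 60 = 60
  d = 3: 𝟙(3) · φ(198/3) = 1 · 20 = 20
  d = 6: 𝟙(6) · φ(198/6) = 1 · 20 = 20
  d = 9: 𝟙(9) · φ(198/9) = 1 · 10 = 10
  d = 11: 𝟙(11) · φ(198/11) = 1 · 6 = 6
  d = 18: 𝟙(18) · φ(198/18) = 1 · 10 = 10
  d = 22: 𝟙(22) · φ(198/22) = 1 · 6 = 6
  d = 33: 𝟙(33) · φ(198/33) = 1 · 2 = 2
  d = 66: 𝟙(66) · φ(198/66) = 1 · 2 = 2
  d = 99: 𝟙(99) · φ(198/99) = 1 · 1 = 1
  d = 198: 𝟙(198) · φ(198/198) = 1 · 1 = 1
Summing: (𝟙 * φ)(198) = 60 + 60 + 20 + 20 + 10 + 6 + 10 + 6 + 2 + 2 + 1 + 1 = 198.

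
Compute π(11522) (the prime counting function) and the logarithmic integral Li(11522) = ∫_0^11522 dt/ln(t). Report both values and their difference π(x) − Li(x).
π(11522) = 1389;  Li(11522) ≈ 1410.10;  π(x) − Li(x) ≈ -21.10.

Direct count of primes ≤ 11522 gives π(11522) = 1389. Numerical evaluation of the logarithmic integral gives Li(11522) ≈ 1410.10. The difference π(x) − Li(x) ≈ -21.10 is typically negative for small/moderate x (Li(x) overestimates), though Littlewood's theorem shows this sign changes infinitely often.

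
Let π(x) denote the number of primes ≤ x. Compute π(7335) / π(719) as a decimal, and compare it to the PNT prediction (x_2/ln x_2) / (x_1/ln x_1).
π(7335)/π(719) = 935/128 ≈ 7.3047;  PNT prediction ≈ 7.5396.

π(719) = 128 and π(7335) = 935, so π(7335)/π(719) ≈ 7.3047. The PNT-predicted ratio is (7335/ln(7335)) / (719/ln(719)) ≈ 7.5396. The two agree to within a few percent, as expected.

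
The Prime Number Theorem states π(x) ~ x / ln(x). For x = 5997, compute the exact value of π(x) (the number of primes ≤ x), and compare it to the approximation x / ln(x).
π(5997) = 783;  x/ln(x) ≈ 689.39;  relative error ≈ 11.96%.

Directly count primes up to 5997: π(5997) = 783. The PNT approximation gives 5997/ln(5997) ≈ 5997/8.69901 ≈ 689.39. Relative error (π(x) − x/ln(x)) / π(x) ≈ 11.96%; the approximation is known to undercount slightly (Li(x) is a better estimate).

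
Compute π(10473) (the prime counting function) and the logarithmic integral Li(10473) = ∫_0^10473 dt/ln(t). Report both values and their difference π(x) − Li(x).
π(10473) = 1281;  Li(10473) ≈ 1297.36;  π(x) − Li(x) ≈ -16.36.

Direct count of primes ≤ 10473 gives π(10473) = 1281. Numerical evaluation of the logarithmic integral gives Li(10473) ≈ 1297.36. The difference π(x) − Li(x) ≈ -16.36 is typically negative for small/moderate x (Li(x) overestimates), though Littlewood's theorem shows this sign changes infinitely often.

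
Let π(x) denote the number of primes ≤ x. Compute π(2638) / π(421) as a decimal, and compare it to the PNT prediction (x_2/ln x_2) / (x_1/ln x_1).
π(2638)/π(421) = 382/82 ≈ 4.6585;  PNT prediction ≈ 4.8063.

π(421) = 82 and π(2638) = 382, so π(2638)/π(421) ≈ 4.6585. The PNT-predicted ratio is (2638/ln(2638)) / (421/ln(421)) ≈ 4.8063. The two agree to within a few percent, as expected.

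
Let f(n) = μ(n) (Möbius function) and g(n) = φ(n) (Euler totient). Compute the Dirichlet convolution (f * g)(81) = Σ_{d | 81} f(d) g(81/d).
(μ * φ)(81) = 36

Divisors of 81: [1, 3, 9, 27, 81]. For each d | 81:
  d = 1: μ(1) · φ(81/1) = 1 · 54 = 54
  d = 3: μ(3) · φ(81/3) = -1 · 18 = -18
  d = 9: μ(9) · φ(81/9) = 0 · 6 = 0
  d = 27: μ(27) · φ(81/27) = 0 · 2 = 0
  d = 81: μ(81) · φ(81/81) = 0 · 1 = 0
Summing: (μ * φ)(81) = 54 + -18 + 0 + 0 + 0 = 36.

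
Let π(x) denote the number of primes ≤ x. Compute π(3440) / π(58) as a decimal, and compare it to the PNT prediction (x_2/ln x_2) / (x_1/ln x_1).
π(3440)/π(58) = 481/16 ≈ 30.0625;  PNT prediction ≈ 29.5738.

π(58) = 16 and π(3440) = 481, so π(3440)/π(58) ≈ 30.0625. The PNT-predicted ratio is (3440/ln(3440)) / (58/ln(58)) ≈ 29.5738. The two agree to within a few percent, as expected.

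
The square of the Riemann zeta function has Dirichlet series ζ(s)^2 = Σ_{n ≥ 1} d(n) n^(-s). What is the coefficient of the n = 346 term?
d(346) = 4

ζ(s)^2 = (Σ 1/m^s)(Σ 1/k^s). The coefficient of 1/n^s in the product is the number of ordered pairs (m, k) with mk = n, which equals d(n). For n = 346, divisors are [1, 2, 173, 346], so d(346) = 4.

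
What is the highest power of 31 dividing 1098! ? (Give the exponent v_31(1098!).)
v_31(1098!) = 36

Legendre's formula: v_p(n!) = Σ_{k ≥ 1} ⌊n / p^k⌋. For p = 31, n = 1098, the terms are:
  ⌊1098/31^1⌋ = ⌊1098/31⌋ = 35
  ⌊1098/31^2⌋ = ⌊1098/961⌋ = 1
(the next term ⌊1098/31^3⌋ = 0, terminating the sum). Summing: v_31(1098!) = 35 + 1 = 36.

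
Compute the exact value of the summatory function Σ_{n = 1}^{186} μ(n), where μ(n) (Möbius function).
Σ_{n ≤ 186} μ(n) = -4

Compute μ(n) for each 1 ≤ n ≤ 186: μ(1) = 1, μ(2) = -1, μ(3) = -1, μ(4) = 0, μ(5) = -1, μ(6) = 1, μ(7) = -1, μ(8) = 0, μ(9) = 0, μ(10) = 1, μ(11) = -1, μ(12) = 0, μ(13) = -1, μ(14) = 1, μ(15) = 1, μ(16) = 0, μ(17) = -1, μ(18) = 0, μ(19) = -1, μ(20) = 0, μ(21) = 1, μ(22) = 1, μ(23) = -1, μ(24) = 0, μ(25) = 0, μ(26) = 1, μ(27) = 0, μ(28) = 0, μ(29) = -1, μ(30) = -1, μ(31) = -1, μ(32) = 0, μ(33) = 1, μ(34) = 1, μ(35) = 1, μ(36) = 0, μ(37) = -1, μ(38) = 1, μ(39) = 1, μ(40) = 0, μ(41) = -1, μ(42) = -1, μ(43) = -1, μ(44) = 0, μ(45) = 0, μ(46) = 1, μ(47) = -1, μ(48) = 0, μ(49) = 0, μ(50) = 0, μ(51) = 1, μ(52) = 0, μ(53) = -1, μ(54) = 0, μ(55) = 1, μ(56) = 0, μ(57) = 1, μ(58) = 1, μ(59) = -1, μ(60) = 0, μ(61) = -1, μ(62) = 1, μ(63) = 0, μ(64) = 0, μ(65) = 1, μ(66) = -1, μ(67) = -1, μ(68) = 0, μ(69) = 1, μ(70) = -1, μ(71) = -1, μ(72) = 0, μ(73) = -1, μ(74) = 1, μ(75) = 0, μ(76) = 0, μ(77) = 1, μ(78) = -1, μ(79) = -1, μ(80) = 0, μ(81) = 0, μ(82) = 1, μ(83) = -1, μ(84) = 0, μ(85) = 1, μ(86) = 1, μ(87) = 1, μ(88) = 0, μ(89) = -1, μ(90) = 0, μ(91) = 1, μ(92) = 0, μ(93) = 1, μ(94) = 1, μ(95) = 1, μ(96) = 0, μ(97) = -1, μ(98) = 0, μ(99) = 0, μ(100) = 0, μ(101) = -1, μ(102) = -1, μ(103) = -1, μ(104) = 0, μ(105) = -1, μ(106) = 1, μ(107) = -1, μ(108) = 0, μ(109) = -1, μ(110) = -1, μ(111) = 1, μ(112) = 0, μ(113) = -1, μ(114) = -1, μ(115) = 1, μ(116) = 0, μ(117) = 0, μ(118) = 1, μ(119) = 1, μ(120) = 0, μ(121) = 0, μ(122) = 1, μ(123) = 1, μ(124) = 0, μ(125) = 0, μ(126) = 0, μ(127) = -1, μ(128) = 0, μ(129) = 1, μ(130) = -1, μ(131) = -1, μ(132) = 0, μ(133) = 1, μ(134) = 1, μ(135) = 0, μ(136) = 0, μ(137) = -1, μ(138) = -1, μ(139) = -1, μ(140) = 0, μ(141) = 1, μ(142) = 1, μ(143) = 1, μ(144) = 0, μ(145) = 1, μ(146) = 1, μ(147) = 0, μ(148) = 0, μ(149) = -1, μ(150) = 0, μ(151) = -1, μ(152) = 0, μ(153) = 0, μ(154) = -1, μ(155) = 1, μ(156) = 0, μ(157) = -1, μ(158) = 1, μ(159) = 1, μ(160) = 0, μ(161) = 1, μ(162) = 0, μ(163) = -1, μ(164) = 0, μ(165) = -1, μ(166) = 1, μ(167) = -1, μ(168) = 0, μ(169) = 0, μ(170) = -1, μ(171) = 0, μ(172) = 0, μ(173) = -1, μ(174) = -1, μ(175) = 0, μ(176) = 0, μ(177) = 1, μ(178) = 1, μ(179) = -1, μ(180) = 0, μ(181) = -1, μ(182) = -1, μ(183) = 1, μ(184) = 0, μ(185) = 1, μ(186) = -1. Summing all 186 values: -4. (Mertens function M(x) = Σ_{n ≤ x} μ(n); on average M(x) should be small (PNT ⟺ M(x) = o(x)).)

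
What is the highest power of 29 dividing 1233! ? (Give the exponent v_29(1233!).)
v_29(1233!) = 43

Legendre's formula: v_p(n!) = Σ_{k ≥ 1} ⌊n / p^k⌋. For p = 29, n = 1233, the terms are:
  ⌊1233/29^1⌋ = ⌊1233/29⌋ = 42
  ⌊1233/29^2⌋ = ⌊1233/841⌋ = 1
(the next term ⌊1233/29^3⌋ = 0, terminating the sum). Summing: v_29(1233!) = 42 + 1 = 43.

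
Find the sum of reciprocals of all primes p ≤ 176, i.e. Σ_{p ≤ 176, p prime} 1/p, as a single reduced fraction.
Σ 1/p = 319420215161551700804173656907103406301944826032199624513259054823197/166589903787325219380851695350896256250980509594874862046961683989710

π(176) = 40, so the primes ≤ 176 are [2, 3, 5, 7, 11, 13, 17, 19, 23, 29, 31, 37, 41, 43, 47, 53, 59, 61, 67, 71, 73, 79, 83, 89, 97, 101, 103, 107, 109, 113, 127, 131, 137, 139, 149, 151, 157, 163, 167, 173]. Summing 1/p over these primes: 319420215161551700804173656907103406301944826032199624513259054823197/166589903787325219380851695350896256250980509594874862046961683989710 ≈ 1.9174. Mertens estimate ln ln(176) + 0.2615 ≈ 1.9045.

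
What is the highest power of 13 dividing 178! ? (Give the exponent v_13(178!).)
v_13(178!) = 14

Legendre's formula: v_p(n!) = Σ_{k ≥ 1} ⌊n / p^k⌋. For p = 13, n = 178, the terms are:
  ⌊178/13^1⌋ = ⌊178/13⌋ = 13
  ⌊178/13^2⌋ = ⌊178/169⌋ = 1
(the next term ⌊178/13^3⌋ = 0, terminating the sum). Summing: v_13(178!) = 13 + 1 = 14.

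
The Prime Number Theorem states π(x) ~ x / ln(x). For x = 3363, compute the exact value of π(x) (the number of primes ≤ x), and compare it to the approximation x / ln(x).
π(3363) = 474;  x/ln(x) ≈ 414.13;  relative error ≈ 12.63%.

Directly count primes up to 3363: π(3363) = 474. The PNT approximation gives 3363/ln(3363) ≈ 3363/8.12059 ≈ 414.13. Relative error (π(x) − x/ln(x)) / π(x) ≈ 12.63%; the approximation is known to undercount slightly (Li(x) is a better estimate).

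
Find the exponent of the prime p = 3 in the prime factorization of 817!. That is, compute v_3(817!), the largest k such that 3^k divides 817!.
v_3(817!) = 406

Legendre's formula: v_p(n!) = Σ_{k ≥ 1} ⌊n / p^k⌋. For p = 3, n = 817, the terms are:
  ⌊817/3^1⌋ = ⌊817/3⌋ = 272
  ⌊817/3^2⌋ = ⌊817/9⌋ = 90
  ⌊817/3^3⌋ = ⌊817/27⌋ = 30
  ⌊817/3^4⌋ = ⌊817/81⌋ = 10
  ⌊817/3^5⌋ = ⌊817/243⌋ = 3
  ⌊817/3^6⌋ = ⌊817/729⌋ = 1
(the next term ⌊817/3^7⌋ = 0, terminating the sum). Summing: v_3(817!) = 272 + 90 + 30 + 10 + 3 + 1 = 406.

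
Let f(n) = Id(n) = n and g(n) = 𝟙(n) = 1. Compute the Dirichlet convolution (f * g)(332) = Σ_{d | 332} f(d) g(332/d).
(Id * 𝟙)(332) = 588

Divisors of 332: [1, 2, 4, 83, 166, 332]. For each d | 332:
  d = 1: Id(1) · 𝟙(332/1) = 1 · 1 = 1
  d = 2: Id(2) · 𝟙(332/2) = 2 · 1 = 2
  d = 4: Id(4) · 𝟙(332/4) = 4 · 1 = 4
  d = 83: Id(83) · 𝟙(332/83) = 83 · 1 = 83
  d = 166: Id(166) · 𝟙(332/166) = 166 · 1 = 166
  d = 332: Id(332) · 𝟙(332/332) = 332 · 1 = 332
Summing: (Id * 𝟙)(332) = 1 + 2 + 4 + 83 + 166 + 332 = 588.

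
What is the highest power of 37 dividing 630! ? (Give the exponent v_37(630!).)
v_37(630!) = 17

Legendre's formula: v_p(n!) = Σ_{k ≥ 1} ⌊n / p^k⌋. For p = 37, n = 630, the terms are:
  ⌊630/37^1⌋ = ⌊630/37⌋ = 17
(the next term ⌊630/37^2⌋ = 0, terminating the sum). Summing: v_37(630!) = 17 = 17.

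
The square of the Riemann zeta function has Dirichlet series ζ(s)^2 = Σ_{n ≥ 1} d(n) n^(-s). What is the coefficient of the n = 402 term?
d(402) = 8

ζ(s)^2 = (Σ 1/m^s)(Σ 1/k^s). The coefficient of 1/n^s in the product is the number of ordered pairs (m, k) with mk = n, which equals d(n). For n = 402, divisors are [1, 2, 3, 6, 67, 134, 201, 402], so d(402) = 8.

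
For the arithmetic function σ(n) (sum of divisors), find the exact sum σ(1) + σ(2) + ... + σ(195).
Σ_{n ≤ 195} σ(n) = 31314

Compute σ(n) for each 1 ≤ n ≤ 195: σ(1) = 1, σ(2) = 3, σ(3) = 4, σ(4) = 7, σ(5) = 6, σ(6) = 12, σ(7) = 8, σ(8) = 15, σ(9) = 13, σ(10) = 18, σ(11) = 12, σ(12) = 28, σ(13) = 14, σ(14) = 24, σ(15) = 24, σ(16) = 31, σ(17) = 18, σ(18) = 39, σ(19) = 20, σ(20) = 42, σ(21) = 32, σ(22) = 36, σ(23) = 24, σ(24) = 60, σ(25) = 31, σ(26) = 42, σ(27) = 40, σ(28) = 56, σ(29) = 30, σ(30) = 72, σ(31) = 32, σ(32) = 63, σ(33) = 48, σ(34) = 54, σ(35) = 48, σ(36) = 91, σ(37) = 38, σ(38) = 60, σ(39) = 56, σ(40) = 90, σ(41) = 42, σ(42) = 96, σ(43) = 44, σ(44) = 84, σ(45) = 78, σ(46) = 72, σ(47) = 48, σ(48) = 124, σ(49) = 57, σ(50) = 93, σ(51) = 72, σ(52) = 98, σ(53) = 54, σ(54) = 120, σ(55) = 72, σ(56) = 120, σ(57) = 80, σ(58) = 90, σ(59) = 60, σ(60) = 168, σ(61) = 62, σ(62) = 96, σ(63) = 104, σ(64) = 127, σ(65) = 84, σ(66) = 144, σ(67) = 68, σ(68) = 126, σ(69) = 96, σ(70) = 144, σ(71) = 72, σ(72) = 195, σ(73) = 74, σ(74) = 114, σ(75) = 124, σ(76) = 140, σ(77) = 96, σ(78) = 168, σ(79) = 80, σ(80) = 186, σ(81) = 121, σ(82) = 126, σ(83) = 84, σ(84) = 224, σ(85) = 108, σ(86) = 132, σ(87) = 120, σ(88) = 180, σ(89) = 90, σ(90) = 234, σ(91) = 112, σ(92) = 168, σ(93) = 128, σ(94) = 144, σ(95) = 120, σ(96) = 252, σ(97) = 98, σ(98) = 171, σ(99) = 156, σ(100) = 217, σ(101) = 102, σ(102) = 216, σ(103) = 104, σ(104) = 210, σ(105) = 192, σ(106) = 162, σ(107) = 108, σ(108) = 280, σ(109) = 110, σ(110) = 216, σ(111) = 152, σ(112) = 248, σ(113) = 114, σ(114) = 240, σ(115) = 144, σ(116) = 210, σ(117) = 182, σ(118) = 180, σ(119) = 144, σ(120) = 360, σ(121) = 133, σ(122) = 186, σ(123) = 168, σ(124) = 224, σ(125) = 156, σ(126) = 312, σ(127) = 128, σ(128) = 255, σ(129) = 176, σ(130) = 252, σ(131) = 132, σ(132) = 336, σ(133) = 160, σ(134) = 204, σ(135) = 240, σ(136) = 270, σ(137) = 138, σ(138) = 288, σ(139) = 140, σ(140) = 336, σ(141) = 192, σ(142) = 216, σ(143) = 168, σ(144) = 403, σ(145) = 180, σ(146) = 222, σ(147) = 228, σ(148) = 266, σ(149) = 150, σ(150) = 372, σ(151) = 152, σ(152) = 300, σ(153) = 234, σ(154) = 288, σ(155) = 192, σ(156) = 392, σ(157) = 158, σ(158) = 240, σ(159) = 216, σ(160) = 378, σ(161) = 192, σ(162) = 363, σ(163) = 164, σ(164) = 294, σ(165) = 288, σ(166) = 252, σ(167) = 168, σ(168) = 480, σ(169) = 183, σ(170) = 324, σ(171) = 260, σ(172) = 308, σ(173) = 174, σ(174) = 360, σ(175) = 248, σ(176) = 372, σ(177) = 240, σ(178) = 270, σ(179) = 180, σ(180) = 546, σ(181) = 182, σ(182) = 336, σ(183) = 248, σ(184) = 360, σ(185) = 228, σ(186) = 384, σ(187) = 216, σ(188) = 336, σ(189) = 320, σ(190) = 360, σ(191) = 192, σ(192) = 508, σ(193) = 194, σ(194) = 294, σ(195) = 336. Summing all 195 values: 31314. (Average order: Σ_{n ≤ x} σ(n) ~ (π²/12) x². For x = 195, (π²/12)·195² ≈ 31274.31.)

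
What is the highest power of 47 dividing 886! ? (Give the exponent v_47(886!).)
v_47(886!) = 18

Legendre's formula: v_p(n!) = Σ_{k ≥ 1} ⌊n / p^k⌋. For p = 47, n = 886, the terms are:
  ⌊886/47^1⌋ = ⌊886/47⌋ = 18
(the next term ⌊886/47^2⌋ = 0, terminating the sum). Summing: v_47(886!) = 18 = 18.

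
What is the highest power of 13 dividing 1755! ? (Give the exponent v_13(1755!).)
v_13(1755!) = 145

Legendre's formula: v_p(n!) = Σ_{k ≥ 1} ⌊n / p^k⌋. For p = 13, n = 1755, the terms are:
  ⌊1755/13^1⌋ = ⌊1755/13⌋ = 135
  ⌊1755/13^2⌋ = ⌊1755/169⌋ = 10
(the next term ⌊1755/13^3⌋ = 0, terminating the sum). Summing: v_13(1755!) = 135 + 10 = 145.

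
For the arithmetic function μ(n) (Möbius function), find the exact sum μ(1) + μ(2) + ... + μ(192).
Σ_{n ≤ 192} μ(n) = -5

Compute μ(n) for each 1 ≤ n ≤ 192: μ(1) = 1, μ(2) = -1, μ(3) = -1, μ(4) = 0, μ(5) = -1, μ(6) = 1, μ(7) = -1, μ(8) = 0, μ(9) = 0, μ(10) = 1, μ(11) = -1, μ(12) = 0, μ(13) = -1, μ(14) = 1, μ(15) = 1, μ(16) = 0, μ(17) = -1, μ(18) = 0, μ(19) = -1, μ(20) = 0, μ(21) = 1, μ(22) = 1, μ(23) = -1, μ(24) = 0, μ(25) = 0, μ(26) = 1, μ(27) = 0, μ(28) = 0, μ(29) = -1, μ(30) = -1, μ(31) = -1, μ(32) = 0, μ(33) = 1, μ(34) = 1, μ(35) = 1, μ(36) = 0, μ(37) = -1, μ(38) = 1, μ(39) = 1, μ(40) = 0, μ(41) = -1, μ(42) = -1, μ(43) = -1, μ(44) = 0, μ(45) = 0, μ(46) = 1, μ(47) = -1, μ(48) = 0, μ(49) = 0, μ(50) = 0, μ(51) = 1, μ(52) = 0, μ(53) = -1, μ(54) = 0, μ(55) = 1, μ(56) = 0, μ(57) = 1, μ(58) = 1, μ(59) = -1, μ(60) = 0, μ(61) = -1, μ(62) = 1, μ(63) = 0, μ(64) = 0, μ(65) = 1, μ(66) = -1, μ(67) = -1, μ(68) = 0, μ(69) = 1, μ(70) = -1, μ(71) = -1, μ(72) = 0, μ(73) = -1, μ(74) = 1, μ(75) = 0, μ(76) = 0, μ(77) = 1, μ(78) = -1, μ(79) = -1, μ(80) = 0, μ(81) = 0, μ(82) = 1, μ(83) = -1, μ(84) = 0, μ(85) = 1, μ(86) = 1, μ(87) = 1, μ(88) = 0, μ(89) = -1, μ(90) = 0, μ(91) = 1, μ(92) = 0, μ(93) = 1, μ(94) = 1, μ(95) = 1, μ(96) = 0, μ(97) = -1, μ(98) = 0, μ(99) = 0, μ(100) = 0, μ(101) = -1, μ(102) = -1, μ(103) = -1, μ(104) = 0, μ(105) = -1, μ(106) = 1, μ(107) = -1, μ(108) = 0, μ(109) = -1, μ(110) = -1, μ(111) = 1, μ(112) = 0, μ(113) = -1, μ(114) = -1, μ(115) = 1, μ(116) = 0, μ(117) = 0, μ(118) = 1, μ(119) = 1, μ(120) = 0, μ(121) = 0, μ(122) = 1, μ(123) = 1, μ(124) = 0, μ(125) = 0, μ(126) = 0, μ(127) = -1, μ(128) = 0, μ(129) = 1, μ(130) = -1, μ(131) = -1, μ(132) = 0, μ(133) = 1, μ(134) = 1, μ(135) = 0, μ(136) = 0, μ(137) = -1, μ(138) = -1, μ(139) = -1, μ(140) = 0, μ(141) = 1, μ(142) = 1, μ(143) = 1, μ(144) = 0, μ(145) = 1, μ(146) = 1, μ(147) = 0, μ(148) = 0, μ(149) = -1, μ(150) = 0, μ(151) = -1, μ(152) = 0, μ(153) = 0, μ(154) = -1, μ(155) = 1, μ(156) = 0, μ(157) = -1, μ(158) = 1, μ(159) = 1, μ(160) = 0, μ(161) = 1, μ(162) = 0, μ(163) = -1, μ(164) = 0, μ(165) = -1, μ(166) = 1, μ(167) = -1, μ(168) = 0, μ(169) = 0, μ(170) = -1, μ(171) = 0, μ(172) = 0, μ(173) = -1, μ(174) = -1, μ(175) = 0, μ(176) = 0, μ(177) = 1, μ(178) = 1, μ(179) = -1, μ(180) = 0, μ(181) = -1, μ(182) = -1, μ(183) = 1, μ(184) = 0, μ(185) = 1, μ(186) = -1, μ(187) = 1, μ(188) = 0, μ(189) = 0, μ(190) = -1, μ(191) = -1, μ(192) = 0. Summing all 192 values: -5. (Mertens function M(x) = Σ_{n ≤ x} μ(n); on average M(x) should be small (PNT ⟺ M(x) = o(x)).)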